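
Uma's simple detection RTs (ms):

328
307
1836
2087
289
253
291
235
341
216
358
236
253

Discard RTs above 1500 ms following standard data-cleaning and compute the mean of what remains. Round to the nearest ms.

Excluded: 1836, 2087
Retained (n=11): Σ = 3107
Mean = 3107/11 = 282.4545

282 ms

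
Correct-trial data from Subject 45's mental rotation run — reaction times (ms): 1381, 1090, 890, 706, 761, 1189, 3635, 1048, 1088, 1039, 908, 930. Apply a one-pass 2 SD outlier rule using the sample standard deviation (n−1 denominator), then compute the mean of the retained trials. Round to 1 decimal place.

1002.7 ms

n = 12, ΣRT = 14665, M = 1222.083
Σ(x−M)² = 6720944.92; s = √(6720944.92/11) = 781.662
Cutoffs: 1222.083 ± 2·781.662 → [-341.2, 2785.4]
Outside: 3635 → excluded.
Retained (n=11): Σ = 11030, mean = 11030/11 = 1002.727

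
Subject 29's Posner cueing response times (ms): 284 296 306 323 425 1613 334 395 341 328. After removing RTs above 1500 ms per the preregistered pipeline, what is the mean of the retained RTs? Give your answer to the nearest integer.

337 ms

Excluded: 1613
Retained (n=9): Σ = 3032
Mean = 3032/9 = 336.8889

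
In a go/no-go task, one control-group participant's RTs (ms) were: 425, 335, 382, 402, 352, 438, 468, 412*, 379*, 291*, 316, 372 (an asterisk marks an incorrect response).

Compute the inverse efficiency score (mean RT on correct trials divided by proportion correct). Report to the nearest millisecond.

Correct trials (n=9): 425, 335, 382, 402, 352, 438, 468, 316, 372
Mean correct RT = 3490/9 = 387.7778 ms
Proportion correct = 9/12
IES = 387.7778 / (9/12) = 517.037 ms

517 ms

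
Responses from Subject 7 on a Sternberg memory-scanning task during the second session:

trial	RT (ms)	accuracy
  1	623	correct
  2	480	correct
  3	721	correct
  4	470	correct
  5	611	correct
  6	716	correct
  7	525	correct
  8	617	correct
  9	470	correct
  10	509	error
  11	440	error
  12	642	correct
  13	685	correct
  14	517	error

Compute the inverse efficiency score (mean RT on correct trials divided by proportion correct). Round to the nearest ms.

759 ms

Correct trials (n=11): 623, 480, 721, 470, 611, 716, 525, 617, 470, 642, 685
Mean correct RT = 6560/11 = 596.3636 ms
Proportion correct = 11/14
IES = 596.3636 / (11/14) = 759.008 ms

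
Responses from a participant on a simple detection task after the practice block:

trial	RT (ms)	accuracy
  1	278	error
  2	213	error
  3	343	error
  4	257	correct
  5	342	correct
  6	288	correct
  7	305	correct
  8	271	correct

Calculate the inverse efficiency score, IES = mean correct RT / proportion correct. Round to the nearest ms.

Correct trials (n=5): 257, 342, 288, 305, 271
Mean correct RT = 1463/5 = 292.6000 ms
Proportion correct = 5/8
IES = 292.6000 / (5/8) = 468.160 ms

468 ms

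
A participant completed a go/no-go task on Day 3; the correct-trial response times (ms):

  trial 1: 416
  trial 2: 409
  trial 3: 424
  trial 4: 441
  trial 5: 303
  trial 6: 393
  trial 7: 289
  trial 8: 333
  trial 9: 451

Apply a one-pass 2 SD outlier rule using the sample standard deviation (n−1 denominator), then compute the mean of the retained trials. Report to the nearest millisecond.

384 ms

n = 9, ΣRT = 3459, M = 384.333
Σ(x−M)² = 29254.00; s = √(29254.00/8) = 60.471
Cutoffs: 384.333 ± 2·60.471 → [263.4, 505.3]
No RTs fall outside the cutoffs; all 9 retained. Mean = 3459/9 = 384.333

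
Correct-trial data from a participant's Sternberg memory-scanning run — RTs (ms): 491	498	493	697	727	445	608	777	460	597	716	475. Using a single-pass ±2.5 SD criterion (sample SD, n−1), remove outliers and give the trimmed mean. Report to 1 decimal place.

n = 12, ΣRT = 6984, M = 582.000
Σ(x−M)² = 159492.00; s = √(159492.00/11) = 120.413
Cutoffs: 582.000 ± 2.5·120.413 → [281.0, 883.0]
No RTs fall outside the cutoffs; all 12 retained. Mean = 6984/12 = 582.000

582.0 ms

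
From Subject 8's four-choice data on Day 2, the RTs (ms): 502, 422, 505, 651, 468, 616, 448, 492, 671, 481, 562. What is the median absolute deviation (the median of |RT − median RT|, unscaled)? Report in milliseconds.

54 ms

Sorted: 422, 448, 468, 481, 492, 502, 505, 562, 616, 651, 671 → median = 502
|x − 502|: 0, 80, 3, 149, 34, 114, 54, 10, 169, 21, 60
Sorted deviations: 0, 3, 10, 21, 34, 54, 60, 80, 114, 149, 169 → MAD = 54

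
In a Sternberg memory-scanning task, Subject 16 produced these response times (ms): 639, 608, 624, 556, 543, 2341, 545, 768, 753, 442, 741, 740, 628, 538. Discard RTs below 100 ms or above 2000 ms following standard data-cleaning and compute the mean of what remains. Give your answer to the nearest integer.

625 ms

Excluded: 2341
Retained (n=13): Σ = 8125
Mean = 8125/13 = 625.0000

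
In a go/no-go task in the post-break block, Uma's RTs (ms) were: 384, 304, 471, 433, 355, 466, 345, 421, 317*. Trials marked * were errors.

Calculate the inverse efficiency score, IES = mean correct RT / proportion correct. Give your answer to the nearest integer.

Correct trials (n=8): 384, 304, 471, 433, 355, 466, 345, 421
Mean correct RT = 3179/8 = 397.3750 ms
Proportion correct = 8/9
IES = 397.3750 / (8/9) = 447.047 ms

447 ms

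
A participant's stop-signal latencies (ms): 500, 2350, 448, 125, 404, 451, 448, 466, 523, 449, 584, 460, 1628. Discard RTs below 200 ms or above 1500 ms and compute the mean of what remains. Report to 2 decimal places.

Excluded: 125, 1628, 2350
Retained (n=10): Σ = 4733
Mean = 4733/10 = 473.3000

473.30 ms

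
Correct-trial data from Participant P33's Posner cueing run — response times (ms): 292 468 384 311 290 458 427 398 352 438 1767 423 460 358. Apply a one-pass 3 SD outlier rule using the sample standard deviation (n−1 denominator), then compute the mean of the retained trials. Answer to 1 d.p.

n = 14, ΣRT = 6826, M = 487.571
Σ(x−M)² = 1811629.43; s = √(1811629.43/13) = 373.304
Cutoffs: 487.571 ± 3·373.304 → [-632.3, 1607.5]
Outside: 1767 → excluded.
Retained (n=13): Σ = 5059, mean = 5059/13 = 389.154

389.2 ms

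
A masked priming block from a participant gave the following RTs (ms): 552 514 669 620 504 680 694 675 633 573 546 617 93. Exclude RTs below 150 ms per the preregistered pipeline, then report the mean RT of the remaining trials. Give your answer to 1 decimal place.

Excluded: 93
Retained (n=12): Σ = 7277
Mean = 7277/12 = 606.4167

606.4 ms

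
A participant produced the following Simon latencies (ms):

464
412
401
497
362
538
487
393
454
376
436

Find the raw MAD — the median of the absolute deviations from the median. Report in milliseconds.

43 ms

Sorted: 362, 376, 393, 401, 412, 436, 454, 464, 487, 497, 538 → median = 436
|x − 436|: 28, 24, 35, 61, 74, 102, 51, 43, 18, 60, 0
Sorted deviations: 0, 18, 24, 28, 35, 43, 51, 60, 61, 74, 102 → MAD = 43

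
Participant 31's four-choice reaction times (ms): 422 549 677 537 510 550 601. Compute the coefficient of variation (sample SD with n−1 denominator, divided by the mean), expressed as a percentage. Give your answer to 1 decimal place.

n = 7, Σ = 3846, M = 549.4286
Σ(x−M)² = 36881.714; s = √(36881.714/6) = 78.4025
CV = 78.4025 / 549.4286 = 0.14270 = 14.270%

14.3%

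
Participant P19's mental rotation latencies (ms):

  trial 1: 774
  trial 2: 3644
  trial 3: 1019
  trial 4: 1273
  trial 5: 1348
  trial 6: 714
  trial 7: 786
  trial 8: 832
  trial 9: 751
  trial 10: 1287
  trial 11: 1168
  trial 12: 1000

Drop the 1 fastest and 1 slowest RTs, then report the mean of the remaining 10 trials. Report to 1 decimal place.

Sorted: 714, 751, 774, 786, 832, 1000, 1019, 1168, 1273, 1287, 1348, 3644
Drop lowest 1 (714) and highest 1 (3644)
Remaining (n=10): Σ = 10238, mean = 10238/10 = 1023.800

1023.8 ms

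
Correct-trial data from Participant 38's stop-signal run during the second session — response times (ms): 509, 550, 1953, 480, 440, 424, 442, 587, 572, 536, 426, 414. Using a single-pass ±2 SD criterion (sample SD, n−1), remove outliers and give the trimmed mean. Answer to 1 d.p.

489.1 ms

n = 12, ΣRT = 7333, M = 611.083
Σ(x−M)² = 2005776.92; s = √(2005776.92/11) = 427.017
Cutoffs: 611.083 ± 2·427.017 → [-243.0, 1465.1]
Outside: 1953 → excluded.
Retained (n=11): Σ = 5380, mean = 5380/11 = 489.091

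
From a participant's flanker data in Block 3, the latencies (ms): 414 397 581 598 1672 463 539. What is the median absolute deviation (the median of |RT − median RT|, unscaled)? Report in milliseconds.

Sorted: 397, 414, 463, 539, 581, 598, 1672 → median = 539
|x − 539|: 125, 142, 42, 59, 1133, 76, 0
Sorted deviations: 0, 42, 59, 76, 125, 142, 1133 → MAD = 76

76 ms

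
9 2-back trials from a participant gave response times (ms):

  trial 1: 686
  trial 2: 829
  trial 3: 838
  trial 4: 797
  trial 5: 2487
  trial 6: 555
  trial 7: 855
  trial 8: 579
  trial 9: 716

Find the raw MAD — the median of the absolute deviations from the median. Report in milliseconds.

Sorted: 555, 579, 686, 716, 797, 829, 838, 855, 2487 → median = 797
|x − 797|: 111, 32, 41, 0, 1690, 242, 58, 218, 81
Sorted deviations: 0, 32, 41, 58, 81, 111, 218, 242, 1690 → MAD = 81

81 ms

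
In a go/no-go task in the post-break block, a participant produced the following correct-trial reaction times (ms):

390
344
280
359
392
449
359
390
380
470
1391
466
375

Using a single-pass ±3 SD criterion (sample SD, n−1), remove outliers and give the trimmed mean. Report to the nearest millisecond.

n = 13, ΣRT = 6045, M = 465.000
Σ(x−M)² = 961000.00; s = √(961000.00/12) = 282.990
Cutoffs: 465.000 ± 3·282.990 → [-384.0, 1314.0]
Outside: 1391 → excluded.
Retained (n=12): Σ = 4654, mean = 4654/12 = 387.833

388 ms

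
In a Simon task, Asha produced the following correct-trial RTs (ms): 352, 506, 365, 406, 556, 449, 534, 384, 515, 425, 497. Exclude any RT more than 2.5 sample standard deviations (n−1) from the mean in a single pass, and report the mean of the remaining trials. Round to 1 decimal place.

453.5 ms

n = 11, ΣRT = 4989, M = 453.545
Σ(x−M)² = 51470.73; s = √(51470.73/10) = 71.743
Cutoffs: 453.545 ± 2.5·71.743 → [274.2, 632.9]
No RTs fall outside the cutoffs; all 11 retained. Mean = 4989/11 = 453.545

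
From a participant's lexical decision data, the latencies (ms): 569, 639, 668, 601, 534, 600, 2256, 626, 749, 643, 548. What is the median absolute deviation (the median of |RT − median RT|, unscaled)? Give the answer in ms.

Sorted: 534, 548, 569, 600, 601, 626, 639, 643, 668, 749, 2256 → median = 626
|x − 626|: 57, 13, 42, 25, 92, 26, 1630, 0, 123, 17, 78
Sorted deviations: 0, 13, 17, 25, 26, 42, 57, 78, 92, 123, 1630 → MAD = 42

42 ms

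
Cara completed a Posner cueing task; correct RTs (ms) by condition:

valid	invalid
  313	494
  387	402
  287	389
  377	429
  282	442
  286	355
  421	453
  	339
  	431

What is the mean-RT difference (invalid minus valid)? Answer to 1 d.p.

78.7 ms

M(valid) = 2353/7 = 336.143
M(invalid) = 3734/9 = 414.889
Difference = 414.889 − 336.143 = 78.746 ms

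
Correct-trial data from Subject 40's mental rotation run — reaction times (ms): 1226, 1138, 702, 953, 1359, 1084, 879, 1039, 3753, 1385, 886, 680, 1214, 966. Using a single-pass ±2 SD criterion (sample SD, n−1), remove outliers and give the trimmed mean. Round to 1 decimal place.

n = 14, ΣRT = 17264, M = 1233.143
Σ(x−M)² = 7441835.71; s = √(7441835.71/13) = 756.604
Cutoffs: 1233.143 ± 2·756.604 → [-280.1, 2746.3]
Outside: 3753 → excluded.
Retained (n=13): Σ = 13511, mean = 13511/13 = 1039.308

1039.3 ms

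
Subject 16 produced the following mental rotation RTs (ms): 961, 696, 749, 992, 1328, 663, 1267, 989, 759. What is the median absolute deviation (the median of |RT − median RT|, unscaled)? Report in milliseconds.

212 ms

Sorted: 663, 696, 749, 759, 961, 989, 992, 1267, 1328 → median = 961
|x − 961|: 0, 265, 212, 31, 367, 298, 306, 28, 202
Sorted deviations: 0, 28, 31, 202, 212, 265, 298, 306, 367 → MAD = 212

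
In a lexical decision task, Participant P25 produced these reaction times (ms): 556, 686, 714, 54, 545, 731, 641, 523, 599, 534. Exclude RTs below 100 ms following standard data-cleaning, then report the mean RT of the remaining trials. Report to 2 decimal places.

614.33 ms

Excluded: 54
Retained (n=9): Σ = 5529
Mean = 5529/9 = 614.3333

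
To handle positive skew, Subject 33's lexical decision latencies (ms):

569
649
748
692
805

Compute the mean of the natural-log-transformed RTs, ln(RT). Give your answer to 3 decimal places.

ln(RT): 6.3439, 6.4754, 6.6174, 6.5396, 6.6908
Σ ln(RT) = 32.6671
Mean = 32.6671/5 = 6.53343

6.533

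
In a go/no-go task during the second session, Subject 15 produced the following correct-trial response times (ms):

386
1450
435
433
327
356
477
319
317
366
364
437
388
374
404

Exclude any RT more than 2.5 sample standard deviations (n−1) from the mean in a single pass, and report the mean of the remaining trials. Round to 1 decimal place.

n = 15, ΣRT = 6833, M = 455.533
Σ(x−M)² = 1090051.73; s = √(1090051.73/14) = 279.036
Cutoffs: 455.533 ± 2.5·279.036 → [-242.1, 1153.1]
Outside: 1450 → excluded.
Retained (n=14): Σ = 5383, mean = 5383/14 = 384.500

384.5 ms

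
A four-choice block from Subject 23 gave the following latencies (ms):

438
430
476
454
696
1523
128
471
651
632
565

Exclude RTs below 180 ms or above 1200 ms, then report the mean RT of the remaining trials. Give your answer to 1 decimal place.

Excluded: 128, 1523
Retained (n=9): Σ = 4813
Mean = 4813/9 = 534.7778

534.8 ms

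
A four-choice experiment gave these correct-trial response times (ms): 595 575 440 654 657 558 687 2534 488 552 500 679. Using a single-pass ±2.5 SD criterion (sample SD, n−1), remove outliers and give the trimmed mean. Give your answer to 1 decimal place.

n = 12, ΣRT = 8919, M = 743.250
Σ(x−M)² = 3566946.25; s = √(3566946.25/11) = 569.445
Cutoffs: 743.250 ± 2.5·569.445 → [-680.4, 2166.9]
Outside: 2534 → excluded.
Retained (n=11): Σ = 6385, mean = 6385/11 = 580.455

580.5 ms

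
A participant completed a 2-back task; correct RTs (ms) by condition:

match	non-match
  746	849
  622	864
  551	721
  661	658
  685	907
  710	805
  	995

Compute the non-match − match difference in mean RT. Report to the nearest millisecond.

M(match) = 3975/6 = 662.500
M(non-match) = 5799/7 = 828.429
Difference = 828.429 − 662.500 = 165.929 ms

166 ms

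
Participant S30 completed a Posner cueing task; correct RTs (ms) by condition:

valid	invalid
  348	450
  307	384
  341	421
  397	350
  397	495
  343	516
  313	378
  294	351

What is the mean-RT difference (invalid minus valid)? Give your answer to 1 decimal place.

M(valid) = 2740/8 = 342.500
M(invalid) = 3345/8 = 418.125
Difference = 418.125 − 342.500 = 75.625 ms

75.6 ms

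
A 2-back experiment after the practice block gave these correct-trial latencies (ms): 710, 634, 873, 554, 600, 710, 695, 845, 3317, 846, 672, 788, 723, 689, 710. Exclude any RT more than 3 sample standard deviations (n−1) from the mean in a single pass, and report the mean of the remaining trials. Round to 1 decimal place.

n = 15, ΣRT = 13366, M = 891.067
Σ(x−M)² = 6418536.93; s = √(6418536.93/14) = 677.102
Cutoffs: 891.067 ± 3·677.102 → [-1140.2, 2922.4]
Outside: 3317 → excluded.
Retained (n=14): Σ = 10049, mean = 10049/14 = 717.786

717.8 ms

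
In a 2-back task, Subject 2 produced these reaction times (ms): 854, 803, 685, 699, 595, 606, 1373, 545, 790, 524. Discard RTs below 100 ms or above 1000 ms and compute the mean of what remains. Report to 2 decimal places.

677.89 ms

Excluded: 1373
Retained (n=9): Σ = 6101
Mean = 6101/9 = 677.8889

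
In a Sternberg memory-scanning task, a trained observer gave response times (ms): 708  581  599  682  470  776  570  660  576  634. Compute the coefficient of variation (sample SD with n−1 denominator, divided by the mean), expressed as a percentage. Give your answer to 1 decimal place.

13.7%

n = 10, Σ = 6256, M = 625.6000
Σ(x−M)² = 66304.400; s = √(66304.400/9) = 85.8321
CV = 85.8321 / 625.6000 = 0.13720 = 13.720%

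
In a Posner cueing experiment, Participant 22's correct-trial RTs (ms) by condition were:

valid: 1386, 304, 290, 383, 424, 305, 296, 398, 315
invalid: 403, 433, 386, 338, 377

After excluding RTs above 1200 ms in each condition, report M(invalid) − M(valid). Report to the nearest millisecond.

48 ms

valid: exclude 1386
M(valid) = 2715/8 = 339.375
M(invalid) = 1937/5 = 387.400
Difference = 387.400 − 339.375 = 48.025 ms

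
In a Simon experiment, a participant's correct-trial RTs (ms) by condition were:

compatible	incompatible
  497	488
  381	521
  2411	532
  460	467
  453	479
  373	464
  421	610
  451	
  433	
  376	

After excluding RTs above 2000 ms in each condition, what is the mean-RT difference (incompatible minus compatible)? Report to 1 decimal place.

compatible: exclude 2411
M(compatible) = 3845/9 = 427.222
M(incompatible) = 3561/7 = 508.714
Difference = 508.714 − 427.222 = 81.492 ms

81.5 ms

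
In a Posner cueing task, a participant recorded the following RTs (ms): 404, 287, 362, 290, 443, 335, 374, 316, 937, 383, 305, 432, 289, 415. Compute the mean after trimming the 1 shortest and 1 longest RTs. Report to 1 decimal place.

Sorted: 287, 289, 290, 305, 316, 335, 362, 374, 383, 404, 415, 432, 443, 937
Drop lowest 1 (287) and highest 1 (937)
Remaining (n=12): Σ = 4348, mean = 4348/12 = 362.333

362.3 ms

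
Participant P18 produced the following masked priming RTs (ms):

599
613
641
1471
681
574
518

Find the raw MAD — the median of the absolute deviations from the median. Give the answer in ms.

39 ms

Sorted: 518, 574, 599, 613, 641, 681, 1471 → median = 613
|x − 613|: 14, 0, 28, 858, 68, 39, 95
Sorted deviations: 0, 14, 28, 39, 68, 95, 858 → MAD = 39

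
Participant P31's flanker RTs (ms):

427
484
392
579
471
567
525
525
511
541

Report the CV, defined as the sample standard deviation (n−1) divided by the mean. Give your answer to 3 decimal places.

0.118

n = 10, Σ = 5022, M = 502.2000
Σ(x−M)² = 31823.600; s = √(31823.600/9) = 59.4639
CV = 59.4639 / 502.2000 = 0.11841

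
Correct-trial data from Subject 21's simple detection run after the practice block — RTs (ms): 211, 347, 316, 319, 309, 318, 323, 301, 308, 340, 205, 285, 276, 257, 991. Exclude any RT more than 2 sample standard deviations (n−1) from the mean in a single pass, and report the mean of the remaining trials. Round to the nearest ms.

n = 15, ΣRT = 5106, M = 340.400
Σ(x−M)² = 478019.60; s = √(478019.60/14) = 184.782
Cutoffs: 340.400 ± 2·184.782 → [-29.2, 710.0]
Outside: 991 → excluded.
Retained (n=14): Σ = 4115, mean = 4115/14 = 293.929

294 ms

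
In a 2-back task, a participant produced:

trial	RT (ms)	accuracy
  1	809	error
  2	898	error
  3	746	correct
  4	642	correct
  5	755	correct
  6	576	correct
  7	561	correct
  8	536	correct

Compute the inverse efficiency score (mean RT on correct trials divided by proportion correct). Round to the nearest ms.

848 ms

Correct trials (n=6): 746, 642, 755, 576, 561, 536
Mean correct RT = 3816/6 = 636.0000 ms
Proportion correct = 6/8
IES = 636.0000 / (6/8) = 848.000 ms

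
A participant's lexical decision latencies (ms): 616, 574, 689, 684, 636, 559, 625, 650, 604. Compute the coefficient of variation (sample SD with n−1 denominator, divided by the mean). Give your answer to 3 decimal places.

0.071

n = 9, Σ = 5637, M = 626.3333
Σ(x−M)² = 15786.000; s = √(15786.000/8) = 44.4213
CV = 44.4213 / 626.3333 = 0.07092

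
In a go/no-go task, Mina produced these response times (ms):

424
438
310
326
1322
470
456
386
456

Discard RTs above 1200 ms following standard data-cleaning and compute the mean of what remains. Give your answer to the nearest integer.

408 ms

Excluded: 1322
Retained (n=8): Σ = 3266
Mean = 3266/8 = 408.2500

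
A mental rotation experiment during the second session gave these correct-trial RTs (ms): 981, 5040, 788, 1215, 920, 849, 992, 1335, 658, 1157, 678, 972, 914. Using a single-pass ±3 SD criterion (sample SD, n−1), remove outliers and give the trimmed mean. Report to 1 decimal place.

954.9 ms

n = 13, ΣRT = 16499, M = 1269.154
Σ(x−M)² = 15866327.69; s = √(15866327.69/12) = 1149.867
Cutoffs: 1269.154 ± 3·1149.867 → [-2180.4, 4718.8]
Outside: 5040 → excluded.
Retained (n=12): Σ = 11459, mean = 11459/12 = 954.917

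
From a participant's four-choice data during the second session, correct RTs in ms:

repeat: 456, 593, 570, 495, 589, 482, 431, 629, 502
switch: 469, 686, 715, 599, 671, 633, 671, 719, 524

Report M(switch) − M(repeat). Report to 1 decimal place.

104.4 ms

M(repeat) = 4747/9 = 527.444
M(switch) = 5687/9 = 631.889
Difference = 631.889 − 527.444 = 104.444 ms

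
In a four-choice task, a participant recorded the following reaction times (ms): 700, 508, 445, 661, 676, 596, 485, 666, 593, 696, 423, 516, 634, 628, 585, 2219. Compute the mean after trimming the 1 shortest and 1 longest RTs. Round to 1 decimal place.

599.2 ms

Sorted: 423, 445, 485, 508, 516, 585, 593, 596, 628, 634, 661, 666, 676, 696, 700, 2219
Drop lowest 1 (423) and highest 1 (2219)
Remaining (n=14): Σ = 8389, mean = 8389/14 = 599.214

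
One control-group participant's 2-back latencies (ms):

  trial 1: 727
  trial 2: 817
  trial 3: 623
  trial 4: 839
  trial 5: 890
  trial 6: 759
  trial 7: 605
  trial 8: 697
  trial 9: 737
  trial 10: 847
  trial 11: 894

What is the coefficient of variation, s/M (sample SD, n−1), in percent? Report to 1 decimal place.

13.0%

n = 11, Σ = 8435, M = 766.8182
Σ(x−M)² = 99785.636; s = √(99785.636/10) = 99.8928
CV = 99.8928 / 766.8182 = 0.13027 = 13.027%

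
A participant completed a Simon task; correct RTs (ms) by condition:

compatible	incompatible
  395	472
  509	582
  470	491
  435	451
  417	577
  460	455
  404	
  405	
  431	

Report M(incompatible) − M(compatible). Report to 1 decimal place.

M(compatible) = 3926/9 = 436.222
M(incompatible) = 3028/6 = 504.667
Difference = 504.667 − 436.222 = 68.444 ms

68.4 ms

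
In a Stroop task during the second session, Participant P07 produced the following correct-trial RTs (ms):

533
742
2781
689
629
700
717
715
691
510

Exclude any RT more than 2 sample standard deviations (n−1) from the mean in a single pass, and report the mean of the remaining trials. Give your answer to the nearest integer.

n = 10, ΣRT = 8707, M = 870.700
Σ(x−M)² = 4110686.10; s = √(4110686.10/9) = 675.828
Cutoffs: 870.700 ± 2·675.828 → [-481.0, 2222.4]
Outside: 2781 → excluded.
Retained (n=9): Σ = 5926, mean = 5926/9 = 658.444

658 ms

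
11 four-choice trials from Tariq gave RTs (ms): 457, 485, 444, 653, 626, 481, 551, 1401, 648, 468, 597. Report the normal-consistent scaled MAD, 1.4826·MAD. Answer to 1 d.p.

Sorted: 444, 457, 468, 481, 485, 551, 597, 626, 648, 653, 1401 → median = 551
|x − 551| sorted: 0, 46, 66, 70, 75, 83, 94, 97, 102, 107, 850 → MAD = 83
Robust SD ≈ 1.4826 × 83 = 123.056

123.1 ms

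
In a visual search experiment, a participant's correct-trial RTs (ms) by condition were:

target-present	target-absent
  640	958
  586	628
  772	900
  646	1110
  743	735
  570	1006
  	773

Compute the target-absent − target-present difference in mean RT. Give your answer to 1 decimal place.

213.4 ms

M(target-present) = 3957/6 = 659.500
M(target-absent) = 6110/7 = 872.857
Difference = 872.857 − 659.500 = 213.357 ms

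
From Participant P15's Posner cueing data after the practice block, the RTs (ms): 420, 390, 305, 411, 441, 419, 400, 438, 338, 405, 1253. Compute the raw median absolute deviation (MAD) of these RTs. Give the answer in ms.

21 ms

Sorted: 305, 338, 390, 400, 405, 411, 419, 420, 438, 441, 1253 → median = 411
|x − 411|: 9, 21, 106, 0, 30, 8, 11, 27, 73, 6, 842
Sorted deviations: 0, 6, 8, 9, 11, 21, 27, 30, 73, 106, 842 → MAD = 21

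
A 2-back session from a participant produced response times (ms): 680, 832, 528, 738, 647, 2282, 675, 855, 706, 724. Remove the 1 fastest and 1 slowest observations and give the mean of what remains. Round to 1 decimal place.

Sorted: 528, 647, 675, 680, 706, 724, 738, 832, 855, 2282
Drop lowest 1 (528) and highest 1 (2282)
Remaining (n=8): Σ = 5857, mean = 5857/8 = 732.125

732.1 ms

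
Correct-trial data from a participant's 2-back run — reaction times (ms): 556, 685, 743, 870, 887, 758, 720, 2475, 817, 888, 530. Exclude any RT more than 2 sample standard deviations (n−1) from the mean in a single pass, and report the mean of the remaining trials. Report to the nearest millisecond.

745 ms

n = 11, ΣRT = 9929, M = 902.636
Σ(x−M)² = 2867324.55; s = √(2867324.55/10) = 535.474
Cutoffs: 902.636 ± 2·535.474 → [-168.3, 1973.6]
Outside: 2475 → excluded.
Retained (n=10): Σ = 7454, mean = 7454/10 = 745.400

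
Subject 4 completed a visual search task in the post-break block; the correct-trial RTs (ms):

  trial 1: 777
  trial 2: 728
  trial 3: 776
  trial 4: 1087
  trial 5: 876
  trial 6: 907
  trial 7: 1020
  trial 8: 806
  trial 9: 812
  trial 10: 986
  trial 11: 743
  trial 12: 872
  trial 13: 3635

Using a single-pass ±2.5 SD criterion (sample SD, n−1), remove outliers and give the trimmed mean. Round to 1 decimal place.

n = 13, ΣRT = 14025, M = 1078.846
Σ(x−M)² = 7223899.69; s = √(7223899.69/12) = 775.881
Cutoffs: 1078.846 ± 2.5·775.881 → [-860.9, 3018.5]
Outside: 3635 → excluded.
Retained (n=12): Σ = 10390, mean = 10390/12 = 865.833

865.8 ms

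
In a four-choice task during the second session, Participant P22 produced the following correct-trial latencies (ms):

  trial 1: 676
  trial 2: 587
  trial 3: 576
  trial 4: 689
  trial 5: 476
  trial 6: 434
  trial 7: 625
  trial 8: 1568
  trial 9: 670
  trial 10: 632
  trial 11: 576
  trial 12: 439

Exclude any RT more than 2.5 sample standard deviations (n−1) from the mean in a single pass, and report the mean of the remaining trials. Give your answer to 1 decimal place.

580.0 ms

n = 12, ΣRT = 7948, M = 662.333
Σ(x−M)² = 980818.67; s = √(980818.67/11) = 298.606
Cutoffs: 662.333 ± 2.5·298.606 → [-84.2, 1408.8]
Outside: 1568 → excluded.
Retained (n=11): Σ = 6380, mean = 6380/11 = 580.000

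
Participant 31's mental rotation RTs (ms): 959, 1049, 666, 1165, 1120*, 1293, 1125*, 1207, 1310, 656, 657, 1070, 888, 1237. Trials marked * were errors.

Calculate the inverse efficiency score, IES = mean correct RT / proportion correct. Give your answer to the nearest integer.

Correct trials (n=12): 959, 1049, 666, 1165, 1293, 1207, 1310, 656, 657, 1070, 888, 1237
Mean correct RT = 12157/12 = 1013.0833 ms
Proportion correct = 12/14
IES = 1013.0833 / (12/14) = 1181.931 ms

1182 ms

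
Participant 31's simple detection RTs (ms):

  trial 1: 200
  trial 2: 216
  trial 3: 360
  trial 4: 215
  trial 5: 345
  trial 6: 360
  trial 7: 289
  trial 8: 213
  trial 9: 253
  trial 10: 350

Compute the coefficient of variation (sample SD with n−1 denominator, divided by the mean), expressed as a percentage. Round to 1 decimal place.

n = 10, Σ = 2801, M = 280.1000
Σ(x−M)² = 41944.900; s = √(41944.900/9) = 68.2682
CV = 68.2682 / 280.1000 = 0.24373 = 24.373%

24.4%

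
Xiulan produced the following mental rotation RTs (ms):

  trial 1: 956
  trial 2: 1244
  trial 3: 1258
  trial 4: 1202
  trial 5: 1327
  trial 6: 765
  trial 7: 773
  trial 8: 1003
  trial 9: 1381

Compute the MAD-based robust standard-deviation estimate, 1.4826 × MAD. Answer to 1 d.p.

Sorted: 765, 773, 956, 1003, 1202, 1244, 1258, 1327, 1381 → median = 1202
|x − 1202| sorted: 0, 42, 56, 125, 179, 199, 246, 429, 437 → MAD = 179
Robust SD ≈ 1.4826 × 179 = 265.385

265.4 ms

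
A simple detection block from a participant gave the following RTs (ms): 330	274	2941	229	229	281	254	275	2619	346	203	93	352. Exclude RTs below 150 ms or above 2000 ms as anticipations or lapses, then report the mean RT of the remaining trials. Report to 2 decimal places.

277.30 ms

Excluded: 93, 2619, 2941
Retained (n=10): Σ = 2773
Mean = 2773/10 = 277.3000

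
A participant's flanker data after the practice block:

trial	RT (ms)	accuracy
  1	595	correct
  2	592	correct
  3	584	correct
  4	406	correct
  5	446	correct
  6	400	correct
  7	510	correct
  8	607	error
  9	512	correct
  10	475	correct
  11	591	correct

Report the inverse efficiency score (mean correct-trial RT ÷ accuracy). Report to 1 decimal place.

562.2 ms

Correct trials (n=10): 595, 592, 584, 406, 446, 400, 510, 512, 475, 591
Mean correct RT = 5111/10 = 511.1000 ms
Proportion correct = 10/11
IES = 511.1000 / (10/11) = 562.210 ms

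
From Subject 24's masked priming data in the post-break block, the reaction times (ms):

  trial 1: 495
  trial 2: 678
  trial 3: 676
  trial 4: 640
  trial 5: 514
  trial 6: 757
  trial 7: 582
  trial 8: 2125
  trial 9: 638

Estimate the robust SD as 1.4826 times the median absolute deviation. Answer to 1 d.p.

Sorted: 495, 514, 582, 638, 640, 676, 678, 757, 2125 → median = 640
|x − 640| sorted: 0, 2, 36, 38, 58, 117, 126, 145, 1485 → MAD = 58
Robust SD ≈ 1.4826 × 58 = 85.991

86.0 ms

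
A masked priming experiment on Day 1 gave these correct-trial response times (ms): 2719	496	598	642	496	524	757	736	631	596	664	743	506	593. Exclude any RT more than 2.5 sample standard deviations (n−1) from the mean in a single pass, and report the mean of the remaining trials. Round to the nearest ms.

614 ms

n = 14, ΣRT = 10701, M = 764.357
Σ(x−M)² = 4218703.21; s = √(4218703.21/13) = 569.663
Cutoffs: 764.357 ± 2.5·569.663 → [-659.8, 2188.5]
Outside: 2719 → excluded.
Retained (n=13): Σ = 7982, mean = 7982/13 = 614.000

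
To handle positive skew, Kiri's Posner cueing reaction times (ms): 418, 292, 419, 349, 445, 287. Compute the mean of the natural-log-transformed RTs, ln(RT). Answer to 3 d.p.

ln(RT): 6.0355, 5.6768, 6.0379, 5.8551, 6.0981, 5.6595
Σ ln(RT) = 35.3627
Mean = 35.3627/6 = 5.89379

5.894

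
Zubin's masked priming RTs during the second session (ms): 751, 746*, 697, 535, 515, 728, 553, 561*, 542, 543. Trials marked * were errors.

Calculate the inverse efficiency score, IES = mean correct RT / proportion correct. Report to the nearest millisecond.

Correct trials (n=8): 751, 697, 535, 515, 728, 553, 542, 543
Mean correct RT = 4864/8 = 608.0000 ms
Proportion correct = 8/10
IES = 608.0000 / (8/10) = 760.000 ms

760 ms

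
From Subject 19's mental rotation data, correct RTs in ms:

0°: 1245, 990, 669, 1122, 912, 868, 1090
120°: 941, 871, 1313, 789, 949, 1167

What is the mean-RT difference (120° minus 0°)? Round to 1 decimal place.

M(0°) = 6896/7 = 985.143
M(120°) = 6030/6 = 1005.000
Difference = 1005.000 − 985.143 = 19.857 ms

19.9 ms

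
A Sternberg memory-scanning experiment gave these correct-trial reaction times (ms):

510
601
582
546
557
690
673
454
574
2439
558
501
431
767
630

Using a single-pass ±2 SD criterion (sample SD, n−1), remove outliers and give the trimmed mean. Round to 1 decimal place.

576.7 ms

n = 15, ΣRT = 10513, M = 700.867
Σ(x−M)² = 3346835.73; s = √(3346835.73/14) = 488.937
Cutoffs: 700.867 ± 2·488.937 → [-277.0, 1678.7]
Outside: 2439 → excluded.
Retained (n=14): Σ = 8074, mean = 8074/14 = 576.714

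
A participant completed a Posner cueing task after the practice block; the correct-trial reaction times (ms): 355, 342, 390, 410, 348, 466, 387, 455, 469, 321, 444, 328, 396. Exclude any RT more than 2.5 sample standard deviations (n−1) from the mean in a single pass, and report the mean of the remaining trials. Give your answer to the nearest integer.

393 ms

n = 13, ΣRT = 5111, M = 393.154
Σ(x−M)² = 33371.69; s = √(33371.69/12) = 52.735
Cutoffs: 393.154 ± 2.5·52.735 → [261.3, 525.0]
No RTs fall outside the cutoffs; all 13 retained. Mean = 5111/13 = 393.154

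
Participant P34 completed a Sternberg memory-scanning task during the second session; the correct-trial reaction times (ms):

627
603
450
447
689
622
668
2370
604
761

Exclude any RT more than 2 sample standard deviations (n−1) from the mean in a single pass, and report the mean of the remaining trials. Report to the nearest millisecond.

n = 10, ΣRT = 7841, M = 784.100
Σ(x−M)² = 2879584.90; s = √(2879584.90/9) = 565.645
Cutoffs: 784.100 ± 2·565.645 → [-347.2, 1915.4]
Outside: 2370 → excluded.
Retained (n=9): Σ = 5471, mean = 5471/9 = 607.889

608 ms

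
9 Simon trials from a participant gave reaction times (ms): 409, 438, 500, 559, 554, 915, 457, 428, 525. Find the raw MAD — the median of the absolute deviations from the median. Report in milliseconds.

Sorted: 409, 428, 438, 457, 500, 525, 554, 559, 915 → median = 500
|x − 500|: 91, 62, 0, 59, 54, 415, 43, 72, 25
Sorted deviations: 0, 25, 43, 54, 59, 62, 72, 91, 415 → MAD = 59

59 ms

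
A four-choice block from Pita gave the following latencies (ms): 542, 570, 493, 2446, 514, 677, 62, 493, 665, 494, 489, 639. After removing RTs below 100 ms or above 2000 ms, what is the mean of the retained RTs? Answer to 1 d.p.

Excluded: 62, 2446
Retained (n=10): Σ = 5576
Mean = 5576/10 = 557.6000

557.6 ms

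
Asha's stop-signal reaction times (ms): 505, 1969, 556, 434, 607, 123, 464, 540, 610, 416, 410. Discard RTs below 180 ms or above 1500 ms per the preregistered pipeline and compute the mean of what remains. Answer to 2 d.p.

Excluded: 123, 1969
Retained (n=9): Σ = 4542
Mean = 4542/9 = 504.6667

504.67 ms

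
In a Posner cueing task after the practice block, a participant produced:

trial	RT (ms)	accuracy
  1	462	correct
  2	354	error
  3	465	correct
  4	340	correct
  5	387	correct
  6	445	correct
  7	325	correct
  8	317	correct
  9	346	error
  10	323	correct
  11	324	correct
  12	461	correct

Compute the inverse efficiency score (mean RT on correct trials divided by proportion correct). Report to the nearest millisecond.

462 ms

Correct trials (n=10): 462, 465, 340, 387, 445, 325, 317, 323, 324, 461
Mean correct RT = 3849/10 = 384.9000 ms
Proportion correct = 10/12
IES = 384.9000 / (10/12) = 461.880 ms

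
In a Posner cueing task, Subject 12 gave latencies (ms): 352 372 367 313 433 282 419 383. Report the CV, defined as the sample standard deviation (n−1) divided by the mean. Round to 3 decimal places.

0.138

n = 8, Σ = 2921, M = 365.1250
Σ(x−M)² = 17678.875; s = √(17678.875/7) = 50.2549
CV = 50.2549 / 365.1250 = 0.13764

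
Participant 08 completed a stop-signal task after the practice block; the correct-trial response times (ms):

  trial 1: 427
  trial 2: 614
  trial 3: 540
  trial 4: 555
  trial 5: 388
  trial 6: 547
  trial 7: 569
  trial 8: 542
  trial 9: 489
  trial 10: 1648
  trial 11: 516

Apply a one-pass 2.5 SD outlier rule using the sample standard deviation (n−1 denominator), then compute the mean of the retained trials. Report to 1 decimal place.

518.7 ms

n = 11, ΣRT = 6835, M = 621.364
Σ(x−M)² = 1200488.55; s = √(1200488.55/10) = 346.481
Cutoffs: 621.364 ± 2.5·346.481 → [-244.8, 1487.6]
Outside: 1648 → excluded.
Retained (n=10): Σ = 5187, mean = 5187/10 = 518.700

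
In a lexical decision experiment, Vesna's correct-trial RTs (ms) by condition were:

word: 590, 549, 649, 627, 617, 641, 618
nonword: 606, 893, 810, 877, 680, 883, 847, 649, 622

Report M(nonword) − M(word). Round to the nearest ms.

M(word) = 4291/7 = 613.000
M(nonword) = 6867/9 = 763.000
Difference = 763.000 − 613.000 = 150.000 ms

150 ms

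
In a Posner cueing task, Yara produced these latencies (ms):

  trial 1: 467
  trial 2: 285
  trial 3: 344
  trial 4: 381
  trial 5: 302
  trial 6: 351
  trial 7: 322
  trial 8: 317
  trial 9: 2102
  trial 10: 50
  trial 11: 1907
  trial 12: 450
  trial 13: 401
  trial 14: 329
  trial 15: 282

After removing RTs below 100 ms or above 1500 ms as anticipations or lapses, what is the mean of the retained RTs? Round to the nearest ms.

353 ms

Excluded: 50, 1907, 2102
Retained (n=12): Σ = 4231
Mean = 4231/12 = 352.5833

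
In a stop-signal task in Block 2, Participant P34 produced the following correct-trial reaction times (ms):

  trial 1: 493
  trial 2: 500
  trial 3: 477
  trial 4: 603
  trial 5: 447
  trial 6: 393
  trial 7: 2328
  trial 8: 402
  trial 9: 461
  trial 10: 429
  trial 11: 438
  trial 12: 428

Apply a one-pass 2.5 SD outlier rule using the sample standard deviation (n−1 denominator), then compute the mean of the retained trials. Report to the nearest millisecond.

n = 12, ΣRT = 7399, M = 616.583
Σ(x−M)² = 3229122.92; s = √(3229122.92/11) = 541.809
Cutoffs: 616.583 ± 2.5·541.809 → [-737.9, 1971.1]
Outside: 2328 → excluded.
Retained (n=11): Σ = 5071, mean = 5071/11 = 461.000

461 ms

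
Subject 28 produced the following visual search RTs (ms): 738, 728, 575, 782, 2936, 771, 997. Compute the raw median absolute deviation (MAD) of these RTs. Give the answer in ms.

43 ms

Sorted: 575, 728, 738, 771, 782, 997, 2936 → median = 771
|x − 771|: 33, 43, 196, 11, 2165, 0, 226
Sorted deviations: 0, 11, 33, 43, 196, 226, 2165 → MAD = 43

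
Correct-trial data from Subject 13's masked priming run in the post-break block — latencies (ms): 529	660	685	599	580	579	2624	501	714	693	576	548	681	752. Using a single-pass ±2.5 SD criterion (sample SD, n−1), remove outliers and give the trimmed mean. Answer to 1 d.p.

622.8 ms

n = 14, ΣRT = 10721, M = 765.786
Σ(x−M)² = 3792886.36; s = √(3792886.36/13) = 540.149
Cutoffs: 765.786 ± 2.5·540.149 → [-584.6, 2116.2]
Outside: 2624 → excluded.
Retained (n=13): Σ = 8097, mean = 8097/13 = 622.846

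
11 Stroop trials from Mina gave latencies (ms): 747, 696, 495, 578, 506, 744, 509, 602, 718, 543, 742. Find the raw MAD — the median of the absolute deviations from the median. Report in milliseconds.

Sorted: 495, 506, 509, 543, 578, 602, 696, 718, 742, 744, 747 → median = 602
|x − 602|: 145, 94, 107, 24, 96, 142, 93, 0, 116, 59, 140
Sorted deviations: 0, 24, 59, 93, 94, 96, 107, 116, 140, 142, 145 → MAD = 96

96 ms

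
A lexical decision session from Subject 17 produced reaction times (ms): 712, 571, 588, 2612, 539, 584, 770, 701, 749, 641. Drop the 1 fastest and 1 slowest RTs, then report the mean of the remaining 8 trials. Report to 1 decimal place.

664.5 ms

Sorted: 539, 571, 584, 588, 641, 701, 712, 749, 770, 2612
Drop lowest 1 (539) and highest 1 (2612)
Remaining (n=8): Σ = 5316, mean = 5316/8 = 664.500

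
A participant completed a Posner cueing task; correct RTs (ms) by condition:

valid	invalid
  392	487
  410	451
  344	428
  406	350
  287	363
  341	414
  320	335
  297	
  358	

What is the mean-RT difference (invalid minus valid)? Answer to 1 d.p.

53.4 ms

M(valid) = 3155/9 = 350.556
M(invalid) = 2828/7 = 404.000
Difference = 404.000 − 350.556 = 53.444 ms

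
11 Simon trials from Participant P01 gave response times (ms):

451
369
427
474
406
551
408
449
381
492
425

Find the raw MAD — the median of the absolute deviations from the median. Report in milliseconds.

Sorted: 369, 381, 406, 408, 425, 427, 449, 451, 474, 492, 551 → median = 427
|x − 427|: 24, 58, 0, 47, 21, 124, 19, 22, 46, 65, 2
Sorted deviations: 0, 2, 19, 21, 22, 24, 46, 47, 58, 65, 124 → MAD = 24

24 ms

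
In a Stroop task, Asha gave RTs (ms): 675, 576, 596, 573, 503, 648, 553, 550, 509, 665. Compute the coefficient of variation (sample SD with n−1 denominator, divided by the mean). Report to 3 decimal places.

0.104

n = 10, Σ = 5848, M = 584.8000
Σ(x−M)² = 33563.600; s = √(33563.600/9) = 61.0679
CV = 61.0679 / 584.8000 = 0.10443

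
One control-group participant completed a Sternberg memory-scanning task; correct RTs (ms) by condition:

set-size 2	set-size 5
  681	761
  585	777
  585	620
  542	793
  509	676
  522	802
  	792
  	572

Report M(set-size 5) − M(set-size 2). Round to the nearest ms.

M(set-size 2) = 3424/6 = 570.667
M(set-size 5) = 5793/8 = 724.125
Difference = 724.125 − 570.667 = 153.458 ms

153 ms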